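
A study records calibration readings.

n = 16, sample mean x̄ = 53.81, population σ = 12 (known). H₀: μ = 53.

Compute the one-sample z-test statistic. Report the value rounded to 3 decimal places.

SE = σ/√n = 12/√16 = 3.0000
z = (x̄−μ₀)/SE = (53.81−53)/3.0000 = 0.2700

test statistic = 0.270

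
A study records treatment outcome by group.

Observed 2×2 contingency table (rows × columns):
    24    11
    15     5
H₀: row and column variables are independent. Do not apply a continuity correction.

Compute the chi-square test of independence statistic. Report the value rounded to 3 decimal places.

Row totals [35, 20], col totals [39, 16], n=55
χ² = (24−24.82)²/24.82 + (11−10.18)²/10.18 + (15−14.18)²/14.18 + (5−5.82)²/5.82 = 0.2550
df = 1

test statistic = 0.255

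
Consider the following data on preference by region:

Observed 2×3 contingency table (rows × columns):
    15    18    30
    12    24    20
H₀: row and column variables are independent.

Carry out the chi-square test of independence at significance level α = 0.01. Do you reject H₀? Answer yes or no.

Row totals [63, 56], col totals [27, 42, 50], n=119
χ² = (15−14.29)²/14.29 + (18−22.24)²/22.24 + (30−26.47)²/26.47 + (12−12.71)²/12.71 + (24−19.76)²/19.76 + (20−23.53)²/23.53 = 2.7884
df = 2
p-value (upper-tail) = 0.24804
At α=0.01: p ≥ α → fail to reject H₀

reject H₀: no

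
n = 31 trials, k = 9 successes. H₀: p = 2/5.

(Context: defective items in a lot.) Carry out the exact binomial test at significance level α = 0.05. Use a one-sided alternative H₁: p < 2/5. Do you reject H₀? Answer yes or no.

reject H₀: no

Exact binomial: n=31, k=9, p₀=2/5=0.4000
P(X≤9) from Σ C(n,i)·p₀^i·(1−p₀)^(n−i)
p-value (one-sided, H₁ less) = 0.14338
At α=0.05: p ≥ α → fail to reject H₀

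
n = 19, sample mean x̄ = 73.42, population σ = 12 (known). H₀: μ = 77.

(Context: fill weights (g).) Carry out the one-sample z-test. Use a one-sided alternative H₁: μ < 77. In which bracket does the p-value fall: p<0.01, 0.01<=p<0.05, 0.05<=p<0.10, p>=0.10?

SE = σ/√n = 12/√19 = 2.7530
z = (x̄−μ₀)/SE = (73.42−77)/2.7530 = -1.3004
p-value (one-sided, H₁ less) = 0.09673
→ bracket: 0.05<=p<0.10

p-value bracket: 0.05<=p<0.10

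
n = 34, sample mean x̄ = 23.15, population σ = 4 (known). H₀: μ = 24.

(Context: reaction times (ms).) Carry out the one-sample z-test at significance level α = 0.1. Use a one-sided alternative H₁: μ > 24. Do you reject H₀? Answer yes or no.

reject H₀: no

SE = σ/√n = 4/√34 = 0.6860
z = (x̄−μ₀)/SE = (23.15−24)/0.6860 = -1.2391
p-value (one-sided, H₁ greater) = 0.89234
At α=0.1: p ≥ α → fail to reject H₀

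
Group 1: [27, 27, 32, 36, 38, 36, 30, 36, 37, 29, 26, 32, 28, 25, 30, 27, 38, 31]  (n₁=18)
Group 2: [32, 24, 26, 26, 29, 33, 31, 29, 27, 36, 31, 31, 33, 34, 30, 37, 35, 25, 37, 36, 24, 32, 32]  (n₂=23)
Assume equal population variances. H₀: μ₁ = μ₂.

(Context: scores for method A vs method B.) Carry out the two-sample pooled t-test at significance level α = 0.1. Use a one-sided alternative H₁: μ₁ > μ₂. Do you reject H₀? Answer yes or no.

reject H₀: no

x̄₁=31.389, s₁=4.421, n₁=18
x̄₂=30.870, s₂=4.082, n₂=23
s_p² = [17·4.421² + 22·4.082²]/39 = 17.9202
SE = √(s_p²·(1/18+1/23)) = 1.3322
t = (31.389−30.870)/1.3322 = 0.3898
df = 39
p-value (one-sided, H₁ greater) = 0.34939
At α=0.1: p ≥ α → fail to reject H₀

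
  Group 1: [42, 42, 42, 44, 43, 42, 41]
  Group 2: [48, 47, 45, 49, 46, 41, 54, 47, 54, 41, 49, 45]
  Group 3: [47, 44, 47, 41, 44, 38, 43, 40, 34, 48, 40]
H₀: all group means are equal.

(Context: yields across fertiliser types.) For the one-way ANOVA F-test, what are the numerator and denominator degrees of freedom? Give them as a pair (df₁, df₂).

k = 3 groups, N = 30 total
df = (k−1, N−k) = (3−1, 30−3) = (2, 27)

degrees of freedom = [2, 27]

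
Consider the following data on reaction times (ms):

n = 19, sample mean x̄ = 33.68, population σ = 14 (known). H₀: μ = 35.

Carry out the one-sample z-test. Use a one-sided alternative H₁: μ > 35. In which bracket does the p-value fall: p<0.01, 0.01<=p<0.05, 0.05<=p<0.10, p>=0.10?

SE = σ/√n = 14/√19 = 3.2118
z = (x̄−μ₀)/SE = (33.68−35)/3.2118 = -0.4110
p-value (one-sided, H₁ greater) = 0.65946
→ bracket: p>=0.10

p-value bracket: p>=0.10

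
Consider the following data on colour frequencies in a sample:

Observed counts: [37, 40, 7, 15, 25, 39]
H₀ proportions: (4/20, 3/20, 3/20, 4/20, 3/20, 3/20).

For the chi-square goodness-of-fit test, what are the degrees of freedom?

degrees of freedom = 5

df = k − 1 = 6 − 1 = 5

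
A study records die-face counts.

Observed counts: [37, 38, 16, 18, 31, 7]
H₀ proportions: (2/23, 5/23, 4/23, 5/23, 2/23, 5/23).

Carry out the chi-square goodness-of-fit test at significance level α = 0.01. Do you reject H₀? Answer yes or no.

n = 147; E_i = n·p_i = [12.78, 31.96, 25.57, 31.96, 12.78, 31.96]
χ² = (37−12.78)²/12.78 + (38−31.96)²/31.96 + (16−25.57)²/25.57 + (18−31.96)²/31.96 + (31−12.78)²/12.78 + (7−31.96)²/31.96 = 102.1510
df = 5
p-value (upper-tail) = 0.00000
At α=0.01: p < α → reject H₀

reject H₀: yes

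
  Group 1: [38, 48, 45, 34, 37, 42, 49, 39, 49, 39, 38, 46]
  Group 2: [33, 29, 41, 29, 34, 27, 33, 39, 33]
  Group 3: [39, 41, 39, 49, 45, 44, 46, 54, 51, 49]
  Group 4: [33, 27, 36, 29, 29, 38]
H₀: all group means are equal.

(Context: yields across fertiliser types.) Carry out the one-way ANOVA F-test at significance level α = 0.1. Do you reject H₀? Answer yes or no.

reject H₀: yes

Group means [42.00, 33.11, 45.70, 32.00], grand mean 39.216
SSB = Σnᵢ(x̄ᵢ−x̄)² = 1161.281; SSW = ΣΣ(x−x̄ᵢ)² = 796.989
MSB = 1161.281/3 = 387.0938; MSW = 796.989/33 = 24.1512
F = MSB/MSW = 16.0279
df = (3, 33)
p-value (upper-tail) = 0.00000
At α=0.1: p < α → reject H₀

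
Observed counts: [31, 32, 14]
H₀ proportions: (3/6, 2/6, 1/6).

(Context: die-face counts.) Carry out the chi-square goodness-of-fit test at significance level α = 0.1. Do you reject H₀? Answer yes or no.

reject H₀: no

n = 77; E_i = n·p_i = [38.50, 25.67, 12.83]
χ² = (31−38.50)²/38.50 + (32−25.67)²/25.67 + (14−12.83)²/12.83 = 3.1299
df = 2
p-value (upper-tail) = 0.20910
At α=0.1: p ≥ α → fail to reject H₀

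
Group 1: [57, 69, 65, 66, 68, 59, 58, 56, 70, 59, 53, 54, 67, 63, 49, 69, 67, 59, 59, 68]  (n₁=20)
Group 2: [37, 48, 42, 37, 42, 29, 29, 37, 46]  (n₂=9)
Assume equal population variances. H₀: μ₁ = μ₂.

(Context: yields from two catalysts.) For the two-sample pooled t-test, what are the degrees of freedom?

degrees of freedom = 27

df = n₁ + n₂ − 2 = 20 + 9 − 2 = 27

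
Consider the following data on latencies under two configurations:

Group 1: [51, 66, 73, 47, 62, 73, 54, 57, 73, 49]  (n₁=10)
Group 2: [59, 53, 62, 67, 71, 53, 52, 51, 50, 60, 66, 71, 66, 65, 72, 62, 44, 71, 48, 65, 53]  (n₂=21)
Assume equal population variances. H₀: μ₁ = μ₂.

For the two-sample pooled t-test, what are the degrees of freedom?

df = n₁ + n₂ − 2 = 10 + 21 − 2 = 29

degrees of freedom = 29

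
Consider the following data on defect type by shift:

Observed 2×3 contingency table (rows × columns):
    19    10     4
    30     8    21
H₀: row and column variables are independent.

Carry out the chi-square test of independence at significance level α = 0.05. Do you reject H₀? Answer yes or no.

Row totals [33, 59], col totals [49, 18, 25], n=92
χ² = (19−17.58)²/17.58 + (10−6.46)²/6.46 + (4−8.97)²/8.97 + (30−31.42)²/31.42 + (8−11.54)²/11.54 + (21−16.03)²/16.03 = 7.5030
df = 2
p-value (upper-tail) = 0.02348
At α=0.05: p < α → reject H₀

reject H₀: yes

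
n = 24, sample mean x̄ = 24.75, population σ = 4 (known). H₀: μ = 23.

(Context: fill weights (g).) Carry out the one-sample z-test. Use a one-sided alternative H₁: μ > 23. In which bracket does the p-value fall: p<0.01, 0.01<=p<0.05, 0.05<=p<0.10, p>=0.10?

p-value bracket: 0.01<=p<0.05

SE = σ/√n = 4/√24 = 0.8165
z = (x̄−μ₀)/SE = (24.75−23)/0.8165 = 2.1433
p-value (one-sided, H₁ greater) = 0.01604
→ bracket: 0.01<=p<0.05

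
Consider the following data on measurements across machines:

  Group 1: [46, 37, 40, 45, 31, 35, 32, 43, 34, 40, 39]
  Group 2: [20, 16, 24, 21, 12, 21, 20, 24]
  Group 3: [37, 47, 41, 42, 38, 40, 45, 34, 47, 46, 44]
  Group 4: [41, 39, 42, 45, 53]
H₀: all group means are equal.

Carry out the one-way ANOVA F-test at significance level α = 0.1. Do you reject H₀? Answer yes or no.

Group means [38.36, 19.75, 41.91, 44.00], grand mean 36.029
SSB = Σnᵢ(x̄ᵢ−x̄)² = 2878.017; SSW = ΣΣ(x−x̄ᵢ)² = 678.955
MSB = 2878.017/3 = 959.3390; MSW = 678.955/31 = 21.9018
F = MSB/MSW = 43.8019
df = (3, 31)
p-value (upper-tail) = 0.00000
At α=0.1: p < α → reject H₀

reject H₀: yes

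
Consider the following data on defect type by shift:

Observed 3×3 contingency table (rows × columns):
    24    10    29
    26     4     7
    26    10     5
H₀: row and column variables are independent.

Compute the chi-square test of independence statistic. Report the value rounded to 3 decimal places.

Row totals [63, 37, 41], col totals [76, 24, 41], n=141
χ² = (24−33.96)²/33.96 + (10−10.72)²/10.72 + (29−18.32)²/18.32 + (26−19.94)²/19.94 + (4−6.30)²/6.30 + (7−10.76)²/10.76 + (26−22.10)²/22.10 + (10−6.98)²/6.98 + (5−11.92)²/11.92 = 19.2026
df = 4

test statistic = 19.203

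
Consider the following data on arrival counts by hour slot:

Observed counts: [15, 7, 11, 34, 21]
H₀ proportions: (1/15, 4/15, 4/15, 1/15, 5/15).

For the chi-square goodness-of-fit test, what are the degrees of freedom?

degrees of freedom = 4

df = k − 1 = 5 − 1 = 4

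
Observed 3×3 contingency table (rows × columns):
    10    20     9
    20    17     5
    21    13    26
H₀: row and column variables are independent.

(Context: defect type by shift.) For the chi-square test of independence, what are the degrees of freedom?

df = (r−1)(c−1) = (3−1)·(3−1) = 4

degrees of freedom = 4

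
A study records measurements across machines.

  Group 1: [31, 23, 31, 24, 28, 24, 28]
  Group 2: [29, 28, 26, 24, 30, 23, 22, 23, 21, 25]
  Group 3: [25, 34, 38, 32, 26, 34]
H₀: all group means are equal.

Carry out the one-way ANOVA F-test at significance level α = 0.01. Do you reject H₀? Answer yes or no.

Group means [27.00, 25.10, 31.50], grand mean 27.348
SSB = Σnᵢ(x̄ᵢ−x̄)² = 154.817; SSW = ΣΣ(x−x̄ᵢ)² = 280.400
MSB = 154.817/2 = 77.4087; MSW = 280.400/20 = 14.0200
F = MSB/MSW = 5.5213
df = (2, 20)
p-value (upper-tail) = 0.01232
At α=0.01: p ≥ α → fail to reject H₀

reject H₀: no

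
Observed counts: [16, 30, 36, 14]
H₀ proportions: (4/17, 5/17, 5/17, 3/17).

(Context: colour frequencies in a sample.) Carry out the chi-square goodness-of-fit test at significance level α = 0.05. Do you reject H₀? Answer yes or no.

n = 96; E_i = n·p_i = [22.59, 28.24, 28.24, 16.94]
χ² = (16−22.59)²/22.59 + (30−28.24)²/28.24 + (36−28.24)²/28.24 + (14−16.94)²/16.94 = 4.6778
df = 3
p-value (upper-tail) = 0.19697
At α=0.05: p ≥ α → fail to reject H₀

reject H₀: no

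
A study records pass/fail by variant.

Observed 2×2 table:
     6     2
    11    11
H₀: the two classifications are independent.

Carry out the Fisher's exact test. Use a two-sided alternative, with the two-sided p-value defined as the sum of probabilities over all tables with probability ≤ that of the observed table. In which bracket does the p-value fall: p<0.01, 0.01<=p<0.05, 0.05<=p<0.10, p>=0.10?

Margins: r₁=8, r₂=22, c₁=17, c₂=13, n=30
p_obs = C(8,6)·C(22,11)/C(30,17); sum pmf over tables with pmf ≤ p_obs
p-value (two-sided) = 0.40688
→ bracket: p>=0.10

p-value bracket: p>=0.10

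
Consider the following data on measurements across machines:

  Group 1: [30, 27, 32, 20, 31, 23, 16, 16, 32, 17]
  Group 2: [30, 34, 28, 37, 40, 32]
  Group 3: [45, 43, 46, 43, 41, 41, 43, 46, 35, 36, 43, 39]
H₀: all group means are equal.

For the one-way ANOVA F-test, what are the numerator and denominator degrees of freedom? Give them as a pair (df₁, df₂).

degrees of freedom = [2, 25]

k = 3 groups, N = 28 total
df = (k−1, N−k) = (3−1, 28−3) = (2, 25)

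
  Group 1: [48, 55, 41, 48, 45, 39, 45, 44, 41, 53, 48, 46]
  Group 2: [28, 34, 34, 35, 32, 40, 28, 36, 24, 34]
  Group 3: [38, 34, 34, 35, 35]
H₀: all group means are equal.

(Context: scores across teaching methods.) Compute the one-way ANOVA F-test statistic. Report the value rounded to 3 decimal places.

test statistic = 29.103

Group means [46.08, 32.50, 35.20], grand mean 39.037
SSB = Σnᵢ(x̄ᵢ−x̄)² = 1096.746; SSW = ΣΣ(x−x̄ᵢ)² = 452.217
MSB = 1096.746/2 = 548.3731; MSW = 452.217/24 = 18.8424
F = MSB/MSW = 29.1032
df = (2, 24)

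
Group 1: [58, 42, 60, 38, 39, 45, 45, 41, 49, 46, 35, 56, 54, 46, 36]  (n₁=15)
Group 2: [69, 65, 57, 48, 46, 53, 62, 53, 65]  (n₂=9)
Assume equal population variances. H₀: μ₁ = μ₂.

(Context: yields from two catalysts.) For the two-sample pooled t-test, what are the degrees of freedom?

degrees of freedom = 22

df = n₁ + n₂ − 2 = 15 + 9 − 2 = 22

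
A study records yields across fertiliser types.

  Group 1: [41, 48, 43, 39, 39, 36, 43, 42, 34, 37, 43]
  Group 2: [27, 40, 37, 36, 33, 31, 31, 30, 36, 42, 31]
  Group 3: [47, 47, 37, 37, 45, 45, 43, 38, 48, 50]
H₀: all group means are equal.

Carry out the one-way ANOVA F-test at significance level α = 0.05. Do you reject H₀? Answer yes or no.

Group means [40.45, 34.00, 43.70], grand mean 39.250
SSB = Σnᵢ(x̄ᵢ−x̄)² = 517.173; SSW = ΣΣ(x−x̄ᵢ)² = 572.827
MSB = 517.173/2 = 258.5864; MSW = 572.827/29 = 19.7527
F = MSB/MSW = 13.0912
df = (2, 29)
p-value (upper-tail) = 0.00009
At α=0.05: p < α → reject H₀

reject H₀: yes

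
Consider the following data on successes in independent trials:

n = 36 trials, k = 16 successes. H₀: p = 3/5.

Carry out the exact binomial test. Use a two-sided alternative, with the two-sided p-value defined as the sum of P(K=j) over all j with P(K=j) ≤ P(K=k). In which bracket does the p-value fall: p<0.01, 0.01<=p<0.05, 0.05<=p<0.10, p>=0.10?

p-value bracket: 0.05<=p<0.10

Exact binomial: n=36, k=16, p₀=3/5=0.6000
P(X=j) = C(n,j)·p₀^j·(1−p₀)^(n−j); p = Σ P(X=j) over j with P(X=j) ≤ P(X=16)
p-value (two-sided) = 0.06228
→ bracket: 0.05<=p<0.10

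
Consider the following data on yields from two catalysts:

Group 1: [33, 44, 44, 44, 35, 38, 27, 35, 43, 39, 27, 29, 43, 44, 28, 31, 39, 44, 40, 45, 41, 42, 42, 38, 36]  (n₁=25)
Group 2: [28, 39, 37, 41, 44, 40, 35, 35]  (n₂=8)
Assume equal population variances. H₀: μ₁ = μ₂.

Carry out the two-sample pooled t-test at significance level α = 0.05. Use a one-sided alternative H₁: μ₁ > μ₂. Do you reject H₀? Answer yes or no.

x̄₁=38.040, s₁=5.934, n₁=25
x̄₂=37.375, s₂=4.868, n₂=8
s_p² = [24·5.934² + 7·4.868²]/31 = 32.6076
SE = √(s_p²·(1/25+1/8)) = 2.3195
t = (38.040−37.375)/2.3195 = 0.2867
df = 31
p-value (one-sided, H₁ greater) = 0.38813
At α=0.05: p ≥ α → fail to reject H₀

reject H₀: no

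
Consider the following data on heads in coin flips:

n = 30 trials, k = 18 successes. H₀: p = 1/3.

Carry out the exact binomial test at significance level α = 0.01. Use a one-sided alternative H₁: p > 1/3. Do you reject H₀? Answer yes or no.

Exact binomial: n=30, k=18, p₀=1/3=0.3333
P(X≥18) from Σ C(n,i)·p₀^i·(1−p₀)^(n−i)
p-value (one-sided, H₁ greater) = 0.00246
At α=0.01: p < α → reject H₀

reject H₀: yes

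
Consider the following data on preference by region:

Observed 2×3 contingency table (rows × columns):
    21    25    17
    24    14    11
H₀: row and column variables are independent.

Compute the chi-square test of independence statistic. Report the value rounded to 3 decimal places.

Row totals [63, 49], col totals [45, 39, 28], n=112
χ² = (21−25.31)²/25.31 + (25−21.94)²/21.94 + (17−15.75)²/15.75 + (24−19.69)²/19.69 + (14−17.06)²/17.06 + (11−12.25)²/12.25 = 2.8833
df = 2

test statistic = 2.883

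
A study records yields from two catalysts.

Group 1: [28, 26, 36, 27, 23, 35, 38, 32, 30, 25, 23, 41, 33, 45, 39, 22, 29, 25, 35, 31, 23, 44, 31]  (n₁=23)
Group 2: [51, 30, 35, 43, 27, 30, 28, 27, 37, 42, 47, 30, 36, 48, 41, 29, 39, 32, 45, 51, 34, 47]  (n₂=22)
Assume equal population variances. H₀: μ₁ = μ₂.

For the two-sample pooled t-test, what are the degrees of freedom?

df = n₁ + n₂ − 2 = 23 + 22 − 2 = 43

degrees of freedom = 43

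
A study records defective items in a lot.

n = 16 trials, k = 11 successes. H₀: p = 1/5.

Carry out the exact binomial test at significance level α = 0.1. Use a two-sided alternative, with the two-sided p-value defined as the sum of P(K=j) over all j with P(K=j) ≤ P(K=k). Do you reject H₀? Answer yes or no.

Exact binomial: n=16, k=11, p₀=1/5=0.2000
P(X=j) = C(n,j)·p₀^j·(1−p₀)^(n−j); p = Σ P(X=j) over j with P(X=j) ≤ P(X=11)
p-value (two-sided) = 0.00003
At α=0.1: p < α → reject H₀

reject H₀: yes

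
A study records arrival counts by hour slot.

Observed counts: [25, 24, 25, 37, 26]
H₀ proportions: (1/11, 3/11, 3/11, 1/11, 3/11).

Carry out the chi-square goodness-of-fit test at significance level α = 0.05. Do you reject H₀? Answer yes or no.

reject H₀: yes

n = 137; E_i = n·p_i = [12.45, 37.36, 37.36, 12.45, 37.36]
χ² = (25−12.45)²/12.45 + (24−37.36)²/37.36 + (25−37.36)²/37.36 + (37−12.45)²/12.45 + (26−37.36)²/37.36 = 73.3382
df = 4
p-value (upper-tail) = 0.00000
At α=0.05: p < α → reject H₀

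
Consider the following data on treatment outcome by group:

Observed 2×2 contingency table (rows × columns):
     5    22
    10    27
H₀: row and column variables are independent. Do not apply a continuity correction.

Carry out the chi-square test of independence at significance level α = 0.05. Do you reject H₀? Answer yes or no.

reject H₀: no

Row totals [27, 37], col totals [15, 49], n=64
χ² = (5−6.33)²/6.33 + (22−20.67)²/20.67 + (10−8.67)²/8.67 + (27−28.33)²/28.33 = 0.6297
df = 1
p-value (upper-tail) = 0.42745
At α=0.05: p ≥ α → fail to reject H₀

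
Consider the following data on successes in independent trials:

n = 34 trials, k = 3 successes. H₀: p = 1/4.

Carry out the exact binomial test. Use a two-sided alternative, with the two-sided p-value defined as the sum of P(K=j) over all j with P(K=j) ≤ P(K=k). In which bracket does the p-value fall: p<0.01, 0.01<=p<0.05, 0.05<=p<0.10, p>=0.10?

p-value bracket: 0.01<=p<0.05

Exact binomial: n=34, k=3, p₀=1/4=0.2500
P(X=j) = C(n,j)·p₀^j·(1−p₀)^(n−j); p = Σ P(X=j) over j with P(X=j) ≤ P(X=3)
p-value (two-sided) = 0.02841
→ bracket: 0.01<=p<0.05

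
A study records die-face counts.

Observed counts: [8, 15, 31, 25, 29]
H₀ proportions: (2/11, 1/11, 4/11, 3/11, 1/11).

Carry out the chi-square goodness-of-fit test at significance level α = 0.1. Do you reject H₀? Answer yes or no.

n = 108; E_i = n·p_i = [19.64, 9.82, 39.27, 29.45, 9.82]
χ² = (8−19.64)²/19.64 + (15−9.82)²/9.82 + (31−39.27)²/39.27 + (25−29.45)²/29.45 + (29−9.82)²/9.82 = 49.5224
df = 4
p-value (upper-tail) = 0.00000
At α=0.1: p < α → reject H₀

reject H₀: yes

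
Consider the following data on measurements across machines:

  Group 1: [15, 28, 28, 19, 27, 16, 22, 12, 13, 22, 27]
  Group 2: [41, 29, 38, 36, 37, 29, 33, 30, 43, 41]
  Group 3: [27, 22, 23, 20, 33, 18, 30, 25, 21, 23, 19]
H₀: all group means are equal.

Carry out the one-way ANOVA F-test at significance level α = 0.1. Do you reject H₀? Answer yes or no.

Group means [20.82, 35.70, 23.73], grand mean 26.469
SSB = Σnᵢ(x̄ᵢ−x̄)² = 1286.051; SSW = ΣΣ(x−x̄ᵢ)² = 845.918
MSB = 1286.051/2 = 643.0253; MSW = 845.918/29 = 29.1696
F = MSB/MSW = 22.0444
df = (2, 29)
p-value (upper-tail) = 0.00000
At α=0.1: p < α → reject H₀

reject H₀: yes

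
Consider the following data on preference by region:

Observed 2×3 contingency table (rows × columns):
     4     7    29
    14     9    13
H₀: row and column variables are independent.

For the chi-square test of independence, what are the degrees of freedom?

degrees of freedom = 2

df = (r−1)(c−1) = (2−1)·(3−1) = 2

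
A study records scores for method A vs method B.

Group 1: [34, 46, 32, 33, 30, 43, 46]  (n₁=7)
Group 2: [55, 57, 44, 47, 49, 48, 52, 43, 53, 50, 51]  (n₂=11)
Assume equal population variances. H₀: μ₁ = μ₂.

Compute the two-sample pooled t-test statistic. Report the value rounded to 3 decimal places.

x̄₁=37.714, s₁=6.993, n₁=7
x̄₂=49.909, s₂=4.323, n₂=11
s_p² = [6·6.993² + 10·4.323²]/16 = 30.0211
SE = √(s_p²·(1/7+1/11)) = 2.6491
t = (37.714−49.909)/2.6491 = -4.6033
df = 16

test statistic = -4.603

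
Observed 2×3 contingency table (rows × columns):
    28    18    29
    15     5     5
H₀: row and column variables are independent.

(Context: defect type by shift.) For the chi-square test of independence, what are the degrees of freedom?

df = (r−1)(c−1) = (2−1)·(3−1) = 2

degrees of freedom = 2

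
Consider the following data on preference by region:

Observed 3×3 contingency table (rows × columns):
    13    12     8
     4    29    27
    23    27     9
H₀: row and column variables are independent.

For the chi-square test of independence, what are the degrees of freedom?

df = (r−1)(c−1) = (3−1)·(3−1) = 4

degrees of freedom = 4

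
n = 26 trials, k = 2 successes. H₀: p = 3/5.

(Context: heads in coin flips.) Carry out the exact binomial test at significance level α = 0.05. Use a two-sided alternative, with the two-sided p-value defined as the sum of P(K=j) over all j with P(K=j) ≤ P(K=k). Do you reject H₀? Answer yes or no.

Exact binomial: n=26, k=2, p₀=3/5=0.6000
P(X=j) = C(n,j)·p₀^j·(1−p₀)^(n−j); p = Σ P(X=j) over j with P(X=j) ≤ P(X=2)
p-value (two-sided) = 0.00000
At α=0.05: p < α → reject H₀

reject H₀: yes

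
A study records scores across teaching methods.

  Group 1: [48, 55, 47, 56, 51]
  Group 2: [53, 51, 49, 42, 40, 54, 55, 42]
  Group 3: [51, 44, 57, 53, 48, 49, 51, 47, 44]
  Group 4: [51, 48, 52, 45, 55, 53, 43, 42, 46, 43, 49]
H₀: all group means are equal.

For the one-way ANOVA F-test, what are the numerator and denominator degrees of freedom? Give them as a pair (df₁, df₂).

degrees of freedom = [3, 29]

k = 4 groups, N = 33 total
df = (k−1, N−k) = (4−1, 33−4) = (3, 29)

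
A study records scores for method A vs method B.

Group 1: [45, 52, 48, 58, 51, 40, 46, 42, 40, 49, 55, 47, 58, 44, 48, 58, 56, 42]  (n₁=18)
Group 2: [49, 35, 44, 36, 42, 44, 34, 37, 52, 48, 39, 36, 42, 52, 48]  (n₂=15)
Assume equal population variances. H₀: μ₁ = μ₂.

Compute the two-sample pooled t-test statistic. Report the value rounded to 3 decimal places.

test statistic = 2.896

x̄₁=48.833, s₁=6.214, n₁=18
x̄₂=42.533, s₂=6.232, n₂=15
s_p² = [17·6.214² + 14·6.232²]/31 = 38.7172
SE = √(s_p²·(1/18+1/15)) = 2.1753
t = (48.833−42.533)/2.1753 = 2.8961
df = 31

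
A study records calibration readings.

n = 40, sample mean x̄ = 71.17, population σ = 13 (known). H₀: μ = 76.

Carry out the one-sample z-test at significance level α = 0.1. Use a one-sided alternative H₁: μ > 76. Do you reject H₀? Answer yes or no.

reject H₀: no

SE = σ/√n = 13/√40 = 2.0555
z = (x̄−μ₀)/SE = (71.17−76)/2.0555 = -2.3498
p-value (one-sided, H₁ greater) = 0.99061
At α=0.1: p ≥ α → fail to reject H₀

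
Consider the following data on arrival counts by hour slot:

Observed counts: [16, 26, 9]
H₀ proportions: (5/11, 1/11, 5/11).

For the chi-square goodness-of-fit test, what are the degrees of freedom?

degrees of freedom = 2

df = k − 1 = 3 − 1 = 2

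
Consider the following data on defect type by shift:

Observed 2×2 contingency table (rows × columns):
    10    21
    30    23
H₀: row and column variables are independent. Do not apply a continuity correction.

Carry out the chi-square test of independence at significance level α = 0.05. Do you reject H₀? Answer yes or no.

reject H₀: yes

Row totals [31, 53], col totals [40, 44], n=84
χ² = (10−14.76)²/14.76 + (21−16.24)²/16.24 + (30−25.24)²/25.24 + (23−27.76)²/27.76 = 4.6478
df = 1
p-value (upper-tail) = 0.03109
At α=0.05: p < α → reject H₀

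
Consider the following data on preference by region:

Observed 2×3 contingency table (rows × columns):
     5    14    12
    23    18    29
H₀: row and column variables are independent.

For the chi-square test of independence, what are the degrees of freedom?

df = (r−1)(c−1) = (2−1)·(3−1) = 2

degrees of freedom = 2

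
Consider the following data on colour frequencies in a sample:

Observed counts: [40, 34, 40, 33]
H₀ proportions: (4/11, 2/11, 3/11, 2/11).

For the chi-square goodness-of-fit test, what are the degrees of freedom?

degrees of freedom = 3

df = k − 1 = 4 − 1 = 3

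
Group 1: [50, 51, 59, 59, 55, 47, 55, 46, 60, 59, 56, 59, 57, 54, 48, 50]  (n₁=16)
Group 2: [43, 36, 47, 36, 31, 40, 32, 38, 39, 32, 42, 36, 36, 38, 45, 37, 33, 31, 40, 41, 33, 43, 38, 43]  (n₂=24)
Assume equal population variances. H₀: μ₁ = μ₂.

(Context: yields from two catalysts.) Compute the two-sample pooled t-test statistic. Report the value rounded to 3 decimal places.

x̄₁=54.062, s₁=4.768, n₁=16
x̄₂=37.917, s₂=4.548, n₂=24
s_p² = [15·4.768² + 23·4.548²]/38 = 21.4940
SE = √(s_p²·(1/16+1/24)) = 1.4963
t = (54.062−37.917)/1.4963 = 10.7904
df = 38

test statistic = 10.790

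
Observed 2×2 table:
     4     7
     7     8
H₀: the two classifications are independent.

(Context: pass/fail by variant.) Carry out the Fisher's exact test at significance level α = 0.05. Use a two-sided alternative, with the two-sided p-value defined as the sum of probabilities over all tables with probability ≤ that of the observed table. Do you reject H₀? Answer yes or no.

reject H₀: no

Margins: r₁=11, r₂=15, c₁=11, c₂=15, n=26
p_obs = C(11,4)·C(15,7)/C(26,11); sum pmf over tables with pmf ≤ p_obs
p-value (two-sided) = 0.70072
At α=0.05: p ≥ α → fail to reject H₀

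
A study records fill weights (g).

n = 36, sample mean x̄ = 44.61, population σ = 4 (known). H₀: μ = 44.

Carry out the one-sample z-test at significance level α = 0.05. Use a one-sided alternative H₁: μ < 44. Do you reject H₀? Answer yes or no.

SE = σ/√n = 4/√36 = 0.6667
z = (x̄−μ₀)/SE = (44.61−44)/0.6667 = 0.9150
p-value (one-sided, H₁ less) = 0.81990
At α=0.05: p ≥ α → fail to reject H₀

reject H₀: no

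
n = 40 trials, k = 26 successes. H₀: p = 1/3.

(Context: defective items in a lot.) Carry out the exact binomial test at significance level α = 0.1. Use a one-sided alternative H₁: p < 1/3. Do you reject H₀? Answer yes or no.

Exact binomial: n=40, k=26, p₀=1/3=0.3333
P(X≤26) from Σ C(n,i)·p₀^i·(1−p₀)^(n−i)
p-value (one-sided, H₁ less) = 0.99999
At α=0.1: p ≥ α → fail to reject H₀

reject H₀: no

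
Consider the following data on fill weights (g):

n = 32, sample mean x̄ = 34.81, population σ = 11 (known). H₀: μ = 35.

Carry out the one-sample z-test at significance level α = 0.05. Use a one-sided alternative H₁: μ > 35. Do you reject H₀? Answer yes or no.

SE = σ/√n = 11/√32 = 1.9445
z = (x̄−μ₀)/SE = (34.81−35)/1.9445 = -0.0977
p-value (one-sided, H₁ greater) = 0.53892
At α=0.05: p ≥ α → fail to reject H₀

reject H₀: no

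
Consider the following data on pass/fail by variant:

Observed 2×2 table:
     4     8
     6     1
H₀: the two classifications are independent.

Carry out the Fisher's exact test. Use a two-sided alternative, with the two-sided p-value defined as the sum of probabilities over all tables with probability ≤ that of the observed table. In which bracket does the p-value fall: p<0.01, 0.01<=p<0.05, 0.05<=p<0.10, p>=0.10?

p-value bracket: 0.05<=p<0.10

Margins: r₁=12, r₂=7, c₁=10, c₂=9, n=19
p_obs = C(12,4)·C(7,6)/C(19,10); sum pmf over tables with pmf ≤ p_obs
p-value (two-sided) = 0.05728
→ bracket: 0.05<=p<0.10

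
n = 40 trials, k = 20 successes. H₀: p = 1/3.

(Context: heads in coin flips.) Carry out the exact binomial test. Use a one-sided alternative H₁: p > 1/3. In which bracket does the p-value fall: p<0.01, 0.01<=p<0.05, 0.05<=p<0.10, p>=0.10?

Exact binomial: n=40, k=20, p₀=1/3=0.3333
P(X≥20) from Σ C(n,i)·p₀^i·(1−p₀)^(n−i)
p-value (one-sided, H₁ greater) = 0.02144
→ bracket: 0.01<=p<0.05

p-value bracket: 0.01<=p<0.05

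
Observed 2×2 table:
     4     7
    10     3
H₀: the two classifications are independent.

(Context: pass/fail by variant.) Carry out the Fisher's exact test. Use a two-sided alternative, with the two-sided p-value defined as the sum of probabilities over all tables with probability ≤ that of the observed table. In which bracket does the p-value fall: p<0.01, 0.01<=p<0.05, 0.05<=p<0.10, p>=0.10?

Margins: r₁=11, r₂=13, c₁=14, c₂=10, n=24
p_obs = C(11,4)·C(13,10)/C(24,14); sum pmf over tables with pmf ≤ p_obs
p-value (two-sided) = 0.09530
→ bracket: 0.05<=p<0.10

p-value bracket: 0.05<=p<0.10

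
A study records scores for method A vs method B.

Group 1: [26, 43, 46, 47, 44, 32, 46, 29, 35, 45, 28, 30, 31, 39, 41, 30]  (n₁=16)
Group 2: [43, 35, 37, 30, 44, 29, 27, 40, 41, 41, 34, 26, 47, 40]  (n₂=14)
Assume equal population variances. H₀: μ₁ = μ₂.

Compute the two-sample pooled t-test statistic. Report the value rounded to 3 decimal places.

test statistic = 0.109

x̄₁=37.000, s₁=7.572, n₁=16
x̄₂=36.714, s₂=6.684, n₂=14
s_p² = [15·7.572² + 13·6.684²]/28 = 51.4592
SE = √(s_p²·(1/16+1/14)) = 2.6252
t = (37.000−36.714)/2.6252 = 0.1088
df = 28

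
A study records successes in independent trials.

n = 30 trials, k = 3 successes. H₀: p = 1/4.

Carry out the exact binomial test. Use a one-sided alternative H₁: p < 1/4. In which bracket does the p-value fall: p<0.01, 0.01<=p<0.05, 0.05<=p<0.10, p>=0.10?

p-value bracket: 0.01<=p<0.05

Exact binomial: n=30, k=3, p₀=1/4=0.2500
P(X≤3) from Σ C(n,i)·p₀^i·(1−p₀)^(n−i)
p-value (one-sided, H₁ less) = 0.03745
→ bracket: 0.01<=p<0.05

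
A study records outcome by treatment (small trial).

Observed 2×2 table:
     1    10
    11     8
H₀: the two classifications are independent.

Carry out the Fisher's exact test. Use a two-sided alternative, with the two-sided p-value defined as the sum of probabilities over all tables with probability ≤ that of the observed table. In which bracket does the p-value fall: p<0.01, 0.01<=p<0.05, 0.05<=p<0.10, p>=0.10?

Margins: r₁=11, r₂=19, c₁=12, c₂=18, n=30
p_obs = C(11,1)·C(19,11)/C(30,12); sum pmf over tables with pmf ≤ p_obs
p-value (two-sided) = 0.01823
→ bracket: 0.01<=p<0.05

p-value bracket: 0.01<=p<0.05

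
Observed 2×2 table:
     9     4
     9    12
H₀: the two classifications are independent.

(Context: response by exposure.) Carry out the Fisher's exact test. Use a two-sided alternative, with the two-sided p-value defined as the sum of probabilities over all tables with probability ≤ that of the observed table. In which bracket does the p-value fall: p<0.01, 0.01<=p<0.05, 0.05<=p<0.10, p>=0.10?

Margins: r₁=13, r₂=21, c₁=18, c₂=16, n=34
p_obs = C(13,9)·C(21,9)/C(34,18); sum pmf over tables with pmf ≤ p_obs
p-value (two-sided) = 0.17173
→ bracket: p>=0.10

p-value bracket: p>=0.10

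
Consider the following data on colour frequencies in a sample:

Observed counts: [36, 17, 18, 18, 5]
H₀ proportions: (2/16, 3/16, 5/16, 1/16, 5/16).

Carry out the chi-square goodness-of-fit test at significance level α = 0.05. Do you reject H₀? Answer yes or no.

reject H₀: yes

n = 94; E_i = n·p_i = [11.75, 17.62, 29.38, 5.88, 29.38]
χ² = (36−11.75)²/11.75 + (17−17.62)²/17.62 + (18−29.38)²/29.38 + (18−5.88)²/5.88 + (5−29.38)²/29.38 = 99.7248
df = 4
p-value (upper-tail) = 0.00000
At α=0.05: p < α → reject H₀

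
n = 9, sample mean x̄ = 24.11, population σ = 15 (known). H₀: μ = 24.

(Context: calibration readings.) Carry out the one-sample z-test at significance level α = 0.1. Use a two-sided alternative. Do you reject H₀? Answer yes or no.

reject H₀: no

SE = σ/√n = 15/√9 = 5.0000
z = (x̄−μ₀)/SE = (24.11−24)/5.0000 = 0.0220
p-value (two-sided) = 0.98245
At α=0.1: p ≥ α → fail to reject H₀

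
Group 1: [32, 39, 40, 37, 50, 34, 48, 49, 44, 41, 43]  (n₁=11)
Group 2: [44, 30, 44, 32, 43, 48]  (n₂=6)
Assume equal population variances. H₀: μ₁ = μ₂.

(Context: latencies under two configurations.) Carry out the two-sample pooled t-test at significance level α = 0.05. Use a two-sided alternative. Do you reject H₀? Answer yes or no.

reject H₀: no

x̄₁=41.545, s₁=5.956, n₁=11
x̄₂=40.167, s₂=7.333, n₂=6
s_p² = [10·5.956² + 5·7.333²]/15 = 41.5707
SE = √(s_p²·(1/11+1/6)) = 3.2722
t = (41.545−40.167)/3.2722 = 0.4214
df = 15
p-value (two-sided) = 0.67947
At α=0.05: p ≥ α → fail to reject H₀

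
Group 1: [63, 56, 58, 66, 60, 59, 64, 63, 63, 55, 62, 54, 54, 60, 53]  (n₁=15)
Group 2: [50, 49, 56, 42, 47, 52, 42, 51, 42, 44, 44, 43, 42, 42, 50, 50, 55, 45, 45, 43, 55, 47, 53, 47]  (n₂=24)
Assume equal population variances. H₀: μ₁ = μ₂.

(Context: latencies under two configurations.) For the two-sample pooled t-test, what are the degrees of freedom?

df = n₁ + n₂ − 2 = 15 + 24 − 2 = 37

degrees of freedom = 37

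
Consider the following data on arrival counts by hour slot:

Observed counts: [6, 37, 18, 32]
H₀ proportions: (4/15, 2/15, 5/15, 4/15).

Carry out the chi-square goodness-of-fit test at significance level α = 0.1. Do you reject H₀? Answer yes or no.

n = 93; E_i = n·p_i = [24.80, 12.40, 31.00, 24.80]
χ² = (6−24.80)²/24.80 + (37−12.40)²/12.40 + (18−31.00)²/31.00 + (32−24.80)²/24.80 = 70.5968
df = 3
p-value (upper-tail) = 0.00000
At α=0.1: p < α → reject H₀

reject H₀: yes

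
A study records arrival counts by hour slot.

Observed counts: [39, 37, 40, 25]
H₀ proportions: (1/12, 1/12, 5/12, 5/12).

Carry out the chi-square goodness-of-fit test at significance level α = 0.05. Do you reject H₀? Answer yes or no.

n = 141; E_i = n·p_i = [11.75, 11.75, 58.75, 58.75]
χ² = (39−11.75)²/11.75 + (37−11.75)²/11.75 + (40−58.75)²/58.75 + (25−58.75)²/58.75 = 142.8298
df = 3
p-value (upper-tail) = 0.00000
At α=0.05: p < α → reject H₀

reject H₀: yes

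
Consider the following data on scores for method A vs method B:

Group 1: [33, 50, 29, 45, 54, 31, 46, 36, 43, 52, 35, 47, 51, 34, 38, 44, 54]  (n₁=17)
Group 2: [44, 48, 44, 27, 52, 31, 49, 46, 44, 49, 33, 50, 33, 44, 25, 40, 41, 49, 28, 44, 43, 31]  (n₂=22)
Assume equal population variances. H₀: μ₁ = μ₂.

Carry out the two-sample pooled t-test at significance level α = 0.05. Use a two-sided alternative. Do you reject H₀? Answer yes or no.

x̄₁=42.471, s₁=8.367, n₁=17
x̄₂=40.682, s₂=8.352, n₂=22
s_p² = [16·8.367² + 21·8.352²]/37 = 69.8651
SE = √(s_p²·(1/17+1/22)) = 2.6991
t = (42.471−40.682)/2.6991 = 0.6627
df = 37
p-value (two-sided) = 0.51162
At α=0.05: p ≥ α → fail to reject H₀

reject H₀: no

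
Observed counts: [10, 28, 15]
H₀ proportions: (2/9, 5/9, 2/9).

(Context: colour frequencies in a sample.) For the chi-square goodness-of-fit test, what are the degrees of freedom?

df = k − 1 = 3 − 1 = 2

degrees of freedom = 2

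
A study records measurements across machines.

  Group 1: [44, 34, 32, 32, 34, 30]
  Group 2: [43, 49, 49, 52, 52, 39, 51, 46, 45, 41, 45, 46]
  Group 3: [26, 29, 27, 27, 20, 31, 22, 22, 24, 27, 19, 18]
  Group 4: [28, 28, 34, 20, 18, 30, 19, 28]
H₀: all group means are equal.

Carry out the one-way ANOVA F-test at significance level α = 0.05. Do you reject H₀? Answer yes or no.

Group means [34.33, 46.50, 24.33, 25.62], grand mean 33.184
SSB = Σnᵢ(x̄ᵢ−x̄)² = 3532.836; SSW = ΣΣ(x−x̄ᵢ)² = 748.875
MSB = 3532.836/3 = 1177.6118; MSW = 748.875/34 = 22.0257
F = MSB/MSW = 53.4653
df = (3, 34)
p-value (upper-tail) = 0.00000
At α=0.05: p < α → reject H₀

reject H₀: yes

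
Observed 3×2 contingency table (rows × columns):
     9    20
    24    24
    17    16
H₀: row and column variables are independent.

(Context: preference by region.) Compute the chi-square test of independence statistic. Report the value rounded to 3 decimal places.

test statistic = 3.321

Row totals [29, 48, 33], col totals [50, 60], n=110
χ² = (9−13.18)²/13.18 + (20−15.82)²/15.82 + (24−21.82)²/21.82 + (24−26.18)²/26.18 + (17−15.00)²/15.00 + (16−18.00)²/18.00 = 3.3211
df = 2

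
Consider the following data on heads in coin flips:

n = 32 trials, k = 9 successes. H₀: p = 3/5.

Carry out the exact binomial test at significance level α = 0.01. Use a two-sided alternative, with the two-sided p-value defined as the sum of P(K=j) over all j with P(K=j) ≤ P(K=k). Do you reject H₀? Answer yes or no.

Exact binomial: n=32, k=9, p₀=3/5=0.6000
P(X=j) = C(n,j)·p₀^j·(1−p₀)^(n−j); p = Σ P(X=j) over j with P(X=j) ≤ P(X=9)
p-value (two-sided) = 0.00040
At α=0.01: p < α → reject H₀

reject H₀: yes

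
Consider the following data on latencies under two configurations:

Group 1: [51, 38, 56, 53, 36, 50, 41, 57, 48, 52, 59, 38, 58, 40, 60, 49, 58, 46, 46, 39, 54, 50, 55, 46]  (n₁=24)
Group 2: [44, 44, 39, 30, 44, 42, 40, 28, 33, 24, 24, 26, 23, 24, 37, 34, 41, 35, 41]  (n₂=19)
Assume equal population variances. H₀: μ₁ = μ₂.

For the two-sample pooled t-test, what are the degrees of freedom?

df = n₁ + n₂ − 2 = 24 + 19 − 2 = 41

degrees of freedom = 41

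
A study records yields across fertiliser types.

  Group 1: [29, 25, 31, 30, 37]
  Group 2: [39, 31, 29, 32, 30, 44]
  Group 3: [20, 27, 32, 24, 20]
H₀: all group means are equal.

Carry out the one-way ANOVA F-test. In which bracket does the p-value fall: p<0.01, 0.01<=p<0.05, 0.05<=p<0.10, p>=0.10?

Group means [30.40, 34.17, 24.60], grand mean 30.000
SSB = Σnᵢ(x̄ᵢ−x̄)² = 250.767; SSW = ΣΣ(x−x̄ᵢ)² = 357.233
MSB = 250.767/2 = 125.3833; MSW = 357.233/13 = 27.4795
F = MSB/MSW = 4.5628
df = (2, 13)
p-value (upper-tail) = 0.03154
→ bracket: 0.01<=p<0.05

p-value bracket: 0.01<=p<0.05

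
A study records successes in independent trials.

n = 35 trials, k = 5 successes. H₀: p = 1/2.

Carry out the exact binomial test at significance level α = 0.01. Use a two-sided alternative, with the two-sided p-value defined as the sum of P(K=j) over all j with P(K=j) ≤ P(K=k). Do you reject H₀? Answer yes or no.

reject H₀: yes

Exact binomial: n=35, k=5, p₀=1/2=0.5000
P(X=j) = C(n,j)·p₀^j·(1−p₀)^(n−j); p = Σ P(X=j) over j with P(X=j) ≤ P(X=5)
p-value (two-sided) = 0.00002
At α=0.01: p < α → reject H₀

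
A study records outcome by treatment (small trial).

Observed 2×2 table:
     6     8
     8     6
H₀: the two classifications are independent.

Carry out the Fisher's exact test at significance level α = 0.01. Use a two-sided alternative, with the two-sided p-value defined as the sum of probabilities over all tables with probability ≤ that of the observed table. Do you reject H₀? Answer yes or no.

Margins: r₁=14, r₂=14, c₁=14, c₂=14, n=28
p_obs = C(14,6)·C(14,8)/C(28,14); sum pmf over tables with pmf ≤ p_obs
p-value (two-sided) = 0.70639
At α=0.01: p ≥ α → fail to reject H₀

reject H₀: no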